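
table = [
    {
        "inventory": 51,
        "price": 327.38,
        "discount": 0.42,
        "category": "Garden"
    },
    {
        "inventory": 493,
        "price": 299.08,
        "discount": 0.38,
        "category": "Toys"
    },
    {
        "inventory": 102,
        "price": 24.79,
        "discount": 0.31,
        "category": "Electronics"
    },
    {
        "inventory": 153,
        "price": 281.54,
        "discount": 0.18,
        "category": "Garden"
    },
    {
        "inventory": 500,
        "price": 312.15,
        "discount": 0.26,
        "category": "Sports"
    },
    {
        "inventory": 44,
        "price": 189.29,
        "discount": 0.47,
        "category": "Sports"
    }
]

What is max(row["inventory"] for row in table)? 500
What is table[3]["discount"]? 0.18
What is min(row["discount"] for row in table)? 0.18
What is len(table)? 6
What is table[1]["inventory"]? 493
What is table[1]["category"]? "Toys"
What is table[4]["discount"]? 0.26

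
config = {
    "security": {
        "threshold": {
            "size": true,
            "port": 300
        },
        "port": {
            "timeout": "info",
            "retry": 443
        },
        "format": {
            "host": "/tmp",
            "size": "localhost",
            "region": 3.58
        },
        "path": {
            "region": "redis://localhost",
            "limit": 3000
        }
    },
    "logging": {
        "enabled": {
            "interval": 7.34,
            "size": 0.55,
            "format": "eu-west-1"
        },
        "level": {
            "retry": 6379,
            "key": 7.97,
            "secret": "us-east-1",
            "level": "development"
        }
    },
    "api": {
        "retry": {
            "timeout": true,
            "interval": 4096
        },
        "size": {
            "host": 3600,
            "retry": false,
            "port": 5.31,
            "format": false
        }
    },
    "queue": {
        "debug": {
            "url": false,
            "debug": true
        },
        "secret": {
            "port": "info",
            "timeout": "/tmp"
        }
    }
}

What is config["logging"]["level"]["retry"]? 6379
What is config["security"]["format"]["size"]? "localhost"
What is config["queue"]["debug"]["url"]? False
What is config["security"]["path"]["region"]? "redis://localhost"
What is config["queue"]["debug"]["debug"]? True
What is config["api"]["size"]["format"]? False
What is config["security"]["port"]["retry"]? 443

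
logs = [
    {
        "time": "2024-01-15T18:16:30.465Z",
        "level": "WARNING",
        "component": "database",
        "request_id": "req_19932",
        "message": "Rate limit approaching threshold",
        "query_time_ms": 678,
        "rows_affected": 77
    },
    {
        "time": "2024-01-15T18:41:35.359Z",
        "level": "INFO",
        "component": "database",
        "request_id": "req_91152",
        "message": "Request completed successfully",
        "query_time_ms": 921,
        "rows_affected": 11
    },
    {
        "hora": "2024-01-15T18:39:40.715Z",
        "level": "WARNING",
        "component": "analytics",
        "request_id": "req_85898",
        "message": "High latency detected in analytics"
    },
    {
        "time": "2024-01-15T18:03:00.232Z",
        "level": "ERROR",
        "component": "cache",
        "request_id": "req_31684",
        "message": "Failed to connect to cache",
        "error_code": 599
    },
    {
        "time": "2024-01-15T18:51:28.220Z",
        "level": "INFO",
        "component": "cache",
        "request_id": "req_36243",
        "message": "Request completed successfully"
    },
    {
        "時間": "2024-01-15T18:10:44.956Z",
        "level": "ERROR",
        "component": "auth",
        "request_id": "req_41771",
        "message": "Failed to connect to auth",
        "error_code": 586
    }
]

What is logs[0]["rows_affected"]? 77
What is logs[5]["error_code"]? 586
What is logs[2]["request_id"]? "req_85898"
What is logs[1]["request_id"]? "req_91152"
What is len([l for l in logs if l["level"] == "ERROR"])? 2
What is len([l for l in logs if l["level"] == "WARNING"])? 2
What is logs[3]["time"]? "2024-01-15T18:03:00.232Z"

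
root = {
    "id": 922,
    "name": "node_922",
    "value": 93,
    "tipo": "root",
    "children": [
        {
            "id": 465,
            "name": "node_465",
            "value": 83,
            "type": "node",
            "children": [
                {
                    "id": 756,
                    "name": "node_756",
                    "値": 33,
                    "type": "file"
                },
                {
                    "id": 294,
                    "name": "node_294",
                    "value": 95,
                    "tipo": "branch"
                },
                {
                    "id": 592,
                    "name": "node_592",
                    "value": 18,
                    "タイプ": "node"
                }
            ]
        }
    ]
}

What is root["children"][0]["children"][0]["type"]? "file"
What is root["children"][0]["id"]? 465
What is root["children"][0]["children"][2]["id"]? 592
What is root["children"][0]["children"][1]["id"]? 294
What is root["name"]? "node_922"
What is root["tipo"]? "root"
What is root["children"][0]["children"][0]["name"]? "node_756"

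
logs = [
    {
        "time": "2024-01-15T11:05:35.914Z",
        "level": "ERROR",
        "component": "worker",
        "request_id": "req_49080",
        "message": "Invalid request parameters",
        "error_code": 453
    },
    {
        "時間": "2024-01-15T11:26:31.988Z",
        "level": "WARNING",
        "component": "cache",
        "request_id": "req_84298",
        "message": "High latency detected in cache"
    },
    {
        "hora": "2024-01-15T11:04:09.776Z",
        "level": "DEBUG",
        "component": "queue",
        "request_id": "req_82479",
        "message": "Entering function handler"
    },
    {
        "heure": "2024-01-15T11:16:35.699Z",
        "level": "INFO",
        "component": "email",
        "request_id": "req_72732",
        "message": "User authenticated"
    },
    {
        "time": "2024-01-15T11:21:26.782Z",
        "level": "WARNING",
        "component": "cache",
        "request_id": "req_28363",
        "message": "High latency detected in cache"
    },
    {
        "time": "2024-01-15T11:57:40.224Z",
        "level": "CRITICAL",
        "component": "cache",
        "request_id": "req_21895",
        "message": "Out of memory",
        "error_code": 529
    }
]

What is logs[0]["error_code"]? 453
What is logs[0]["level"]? "ERROR"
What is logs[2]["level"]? "DEBUG"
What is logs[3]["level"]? "INFO"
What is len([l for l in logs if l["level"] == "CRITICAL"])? 1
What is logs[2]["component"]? "queue"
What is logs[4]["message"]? "High latency detected in cache"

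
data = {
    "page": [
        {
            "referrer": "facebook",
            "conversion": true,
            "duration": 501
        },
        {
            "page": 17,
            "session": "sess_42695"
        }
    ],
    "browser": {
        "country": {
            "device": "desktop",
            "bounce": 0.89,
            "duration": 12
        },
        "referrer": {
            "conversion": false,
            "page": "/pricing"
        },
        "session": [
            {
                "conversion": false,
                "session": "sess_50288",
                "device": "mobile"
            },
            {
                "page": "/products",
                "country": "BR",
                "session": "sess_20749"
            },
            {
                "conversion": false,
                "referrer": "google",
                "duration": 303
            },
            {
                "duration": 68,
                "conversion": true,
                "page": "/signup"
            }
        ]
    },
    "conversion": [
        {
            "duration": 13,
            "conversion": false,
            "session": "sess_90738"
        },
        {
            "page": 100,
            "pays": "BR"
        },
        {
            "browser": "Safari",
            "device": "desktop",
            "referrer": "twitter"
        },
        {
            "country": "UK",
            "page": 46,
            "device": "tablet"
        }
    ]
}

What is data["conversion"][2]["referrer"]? "twitter"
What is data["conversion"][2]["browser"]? "Safari"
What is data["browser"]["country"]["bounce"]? 0.89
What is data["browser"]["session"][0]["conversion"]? False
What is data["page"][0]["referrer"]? "facebook"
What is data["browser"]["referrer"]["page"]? "/pricing"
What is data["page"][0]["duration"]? 501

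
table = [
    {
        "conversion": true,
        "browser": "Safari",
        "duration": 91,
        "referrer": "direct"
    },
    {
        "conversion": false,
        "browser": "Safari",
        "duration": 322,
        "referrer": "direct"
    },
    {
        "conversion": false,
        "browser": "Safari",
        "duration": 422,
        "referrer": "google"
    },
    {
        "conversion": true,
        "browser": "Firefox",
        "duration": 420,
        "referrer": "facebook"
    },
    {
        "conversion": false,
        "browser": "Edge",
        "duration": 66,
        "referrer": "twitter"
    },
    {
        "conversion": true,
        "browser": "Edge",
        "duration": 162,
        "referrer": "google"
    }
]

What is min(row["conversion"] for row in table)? False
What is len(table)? 6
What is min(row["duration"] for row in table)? 66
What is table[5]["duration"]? 162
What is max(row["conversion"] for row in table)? True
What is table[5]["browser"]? "Edge"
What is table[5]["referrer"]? "google"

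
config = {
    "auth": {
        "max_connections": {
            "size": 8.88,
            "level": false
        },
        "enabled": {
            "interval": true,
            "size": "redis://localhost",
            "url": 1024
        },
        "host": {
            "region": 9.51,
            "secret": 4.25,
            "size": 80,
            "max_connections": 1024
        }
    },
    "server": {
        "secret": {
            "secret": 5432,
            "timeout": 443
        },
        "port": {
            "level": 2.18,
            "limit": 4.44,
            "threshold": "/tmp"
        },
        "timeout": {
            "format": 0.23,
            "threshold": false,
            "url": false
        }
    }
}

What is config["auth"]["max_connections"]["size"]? 8.88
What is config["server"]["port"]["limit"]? 4.44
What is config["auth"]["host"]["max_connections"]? 1024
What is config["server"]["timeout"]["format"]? 0.23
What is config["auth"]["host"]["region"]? 9.51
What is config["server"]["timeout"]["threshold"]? False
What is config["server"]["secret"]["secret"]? 5432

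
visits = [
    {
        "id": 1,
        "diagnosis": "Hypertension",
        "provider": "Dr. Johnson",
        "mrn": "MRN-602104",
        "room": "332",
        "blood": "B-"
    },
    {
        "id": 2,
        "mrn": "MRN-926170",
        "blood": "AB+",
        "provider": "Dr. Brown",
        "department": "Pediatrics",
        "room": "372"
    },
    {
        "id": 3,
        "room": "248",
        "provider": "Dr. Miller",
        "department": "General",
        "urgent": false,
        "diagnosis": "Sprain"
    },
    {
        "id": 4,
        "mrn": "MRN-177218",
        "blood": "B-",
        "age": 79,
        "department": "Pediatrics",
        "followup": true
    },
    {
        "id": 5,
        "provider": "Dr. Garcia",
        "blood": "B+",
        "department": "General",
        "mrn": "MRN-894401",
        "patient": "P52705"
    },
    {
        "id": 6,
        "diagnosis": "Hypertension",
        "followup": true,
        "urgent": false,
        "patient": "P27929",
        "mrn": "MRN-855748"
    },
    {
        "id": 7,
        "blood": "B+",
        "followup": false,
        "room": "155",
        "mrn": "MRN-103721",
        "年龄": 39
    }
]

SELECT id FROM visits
[1, 2, 3, 4, 5, 6, 7]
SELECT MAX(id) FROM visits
7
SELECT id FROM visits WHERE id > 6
[7]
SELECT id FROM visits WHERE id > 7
[]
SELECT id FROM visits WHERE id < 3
[1, 2]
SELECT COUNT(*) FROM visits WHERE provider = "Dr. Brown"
1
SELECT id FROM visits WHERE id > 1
[2, 3, 4, 5, 6, 7]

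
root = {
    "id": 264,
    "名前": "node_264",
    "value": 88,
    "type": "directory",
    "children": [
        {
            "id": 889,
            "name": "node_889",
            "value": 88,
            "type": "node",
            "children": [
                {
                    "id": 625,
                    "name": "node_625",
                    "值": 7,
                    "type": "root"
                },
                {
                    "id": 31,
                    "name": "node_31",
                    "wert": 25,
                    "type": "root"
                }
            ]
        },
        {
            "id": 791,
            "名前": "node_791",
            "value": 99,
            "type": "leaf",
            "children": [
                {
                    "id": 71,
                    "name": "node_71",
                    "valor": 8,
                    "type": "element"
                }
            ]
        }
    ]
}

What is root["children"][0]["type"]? "node"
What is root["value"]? 88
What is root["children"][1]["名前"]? "node_791"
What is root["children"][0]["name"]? "node_889"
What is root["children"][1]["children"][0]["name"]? "node_71"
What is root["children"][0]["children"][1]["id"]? 31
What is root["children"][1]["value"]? 99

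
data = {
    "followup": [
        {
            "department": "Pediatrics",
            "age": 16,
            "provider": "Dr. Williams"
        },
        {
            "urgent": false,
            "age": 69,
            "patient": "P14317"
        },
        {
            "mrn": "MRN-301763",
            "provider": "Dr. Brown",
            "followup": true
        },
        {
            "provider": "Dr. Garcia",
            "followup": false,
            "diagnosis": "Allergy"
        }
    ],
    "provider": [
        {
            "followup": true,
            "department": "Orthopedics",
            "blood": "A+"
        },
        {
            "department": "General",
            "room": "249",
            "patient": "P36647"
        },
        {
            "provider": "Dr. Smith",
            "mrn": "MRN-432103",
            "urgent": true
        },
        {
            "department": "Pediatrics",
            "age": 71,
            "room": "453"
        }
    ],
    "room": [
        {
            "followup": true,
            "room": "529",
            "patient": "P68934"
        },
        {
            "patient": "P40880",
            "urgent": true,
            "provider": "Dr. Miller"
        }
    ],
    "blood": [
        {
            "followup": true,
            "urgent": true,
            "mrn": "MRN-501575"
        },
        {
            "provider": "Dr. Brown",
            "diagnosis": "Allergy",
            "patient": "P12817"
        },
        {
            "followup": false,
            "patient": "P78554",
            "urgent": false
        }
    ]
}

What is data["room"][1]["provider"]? "Dr. Miller"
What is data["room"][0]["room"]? "529"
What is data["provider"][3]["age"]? 71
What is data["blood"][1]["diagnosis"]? "Allergy"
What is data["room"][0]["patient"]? "P68934"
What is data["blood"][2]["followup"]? False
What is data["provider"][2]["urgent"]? True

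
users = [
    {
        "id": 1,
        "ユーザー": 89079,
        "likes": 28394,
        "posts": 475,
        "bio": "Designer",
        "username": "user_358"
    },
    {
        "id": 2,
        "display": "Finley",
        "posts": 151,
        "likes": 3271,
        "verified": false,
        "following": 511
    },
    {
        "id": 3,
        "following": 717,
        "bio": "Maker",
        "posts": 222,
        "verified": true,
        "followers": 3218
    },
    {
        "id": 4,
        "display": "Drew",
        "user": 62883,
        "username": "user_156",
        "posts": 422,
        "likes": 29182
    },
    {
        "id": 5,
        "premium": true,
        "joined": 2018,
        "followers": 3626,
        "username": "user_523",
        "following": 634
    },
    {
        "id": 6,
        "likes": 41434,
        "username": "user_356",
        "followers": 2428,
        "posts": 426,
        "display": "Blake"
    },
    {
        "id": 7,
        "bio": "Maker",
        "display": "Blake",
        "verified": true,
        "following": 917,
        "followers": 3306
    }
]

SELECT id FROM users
[1, 2, 3, 4, 5, 6, 7]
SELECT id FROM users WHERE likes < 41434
[1, 2, 4]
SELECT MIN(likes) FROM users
3271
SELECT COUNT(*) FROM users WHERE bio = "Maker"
2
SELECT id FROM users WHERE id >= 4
[4, 5, 6, 7]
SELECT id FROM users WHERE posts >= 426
[1, 6]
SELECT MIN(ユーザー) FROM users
89079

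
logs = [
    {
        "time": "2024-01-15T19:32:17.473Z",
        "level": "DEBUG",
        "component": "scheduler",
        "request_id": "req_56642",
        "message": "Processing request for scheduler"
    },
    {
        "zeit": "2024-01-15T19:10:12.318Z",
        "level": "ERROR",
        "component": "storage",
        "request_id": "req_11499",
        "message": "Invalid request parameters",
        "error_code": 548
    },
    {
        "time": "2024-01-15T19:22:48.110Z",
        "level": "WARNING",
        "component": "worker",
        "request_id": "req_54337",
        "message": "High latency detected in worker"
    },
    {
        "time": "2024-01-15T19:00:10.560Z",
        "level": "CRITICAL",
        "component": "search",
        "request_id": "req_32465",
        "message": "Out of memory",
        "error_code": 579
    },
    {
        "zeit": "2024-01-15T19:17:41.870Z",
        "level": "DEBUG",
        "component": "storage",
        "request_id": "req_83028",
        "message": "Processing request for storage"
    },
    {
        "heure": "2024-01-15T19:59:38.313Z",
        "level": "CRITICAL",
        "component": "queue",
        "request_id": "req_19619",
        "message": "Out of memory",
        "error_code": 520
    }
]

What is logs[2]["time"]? "2024-01-15T19:22:48.110Z"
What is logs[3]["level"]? "CRITICAL"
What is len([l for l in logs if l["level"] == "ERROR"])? 1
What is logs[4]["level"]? "DEBUG"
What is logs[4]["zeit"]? "2024-01-15T19:17:41.870Z"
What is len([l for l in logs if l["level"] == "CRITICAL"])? 2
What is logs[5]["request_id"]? "req_19619"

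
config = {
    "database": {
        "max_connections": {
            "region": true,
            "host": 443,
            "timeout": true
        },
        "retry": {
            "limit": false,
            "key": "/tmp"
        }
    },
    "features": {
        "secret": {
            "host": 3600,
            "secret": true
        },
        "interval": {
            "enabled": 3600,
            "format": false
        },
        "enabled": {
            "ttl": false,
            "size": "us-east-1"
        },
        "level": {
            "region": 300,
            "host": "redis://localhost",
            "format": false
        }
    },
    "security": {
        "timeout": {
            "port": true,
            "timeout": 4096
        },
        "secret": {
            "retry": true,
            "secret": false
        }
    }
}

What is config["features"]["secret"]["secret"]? True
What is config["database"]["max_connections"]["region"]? True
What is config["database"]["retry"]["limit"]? False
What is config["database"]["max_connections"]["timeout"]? True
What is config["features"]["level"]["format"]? False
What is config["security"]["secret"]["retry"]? True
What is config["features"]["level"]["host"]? "redis://localhost"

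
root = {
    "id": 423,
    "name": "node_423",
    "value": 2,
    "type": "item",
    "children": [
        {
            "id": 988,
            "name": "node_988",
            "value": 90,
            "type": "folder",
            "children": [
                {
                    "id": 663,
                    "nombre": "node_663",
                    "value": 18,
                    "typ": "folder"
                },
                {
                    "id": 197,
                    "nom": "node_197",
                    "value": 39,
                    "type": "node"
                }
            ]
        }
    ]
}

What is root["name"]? "node_423"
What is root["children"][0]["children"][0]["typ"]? "folder"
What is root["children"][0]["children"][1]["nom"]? "node_197"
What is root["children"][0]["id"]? 988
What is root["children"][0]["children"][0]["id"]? 663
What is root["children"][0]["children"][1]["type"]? "node"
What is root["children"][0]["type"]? "folder"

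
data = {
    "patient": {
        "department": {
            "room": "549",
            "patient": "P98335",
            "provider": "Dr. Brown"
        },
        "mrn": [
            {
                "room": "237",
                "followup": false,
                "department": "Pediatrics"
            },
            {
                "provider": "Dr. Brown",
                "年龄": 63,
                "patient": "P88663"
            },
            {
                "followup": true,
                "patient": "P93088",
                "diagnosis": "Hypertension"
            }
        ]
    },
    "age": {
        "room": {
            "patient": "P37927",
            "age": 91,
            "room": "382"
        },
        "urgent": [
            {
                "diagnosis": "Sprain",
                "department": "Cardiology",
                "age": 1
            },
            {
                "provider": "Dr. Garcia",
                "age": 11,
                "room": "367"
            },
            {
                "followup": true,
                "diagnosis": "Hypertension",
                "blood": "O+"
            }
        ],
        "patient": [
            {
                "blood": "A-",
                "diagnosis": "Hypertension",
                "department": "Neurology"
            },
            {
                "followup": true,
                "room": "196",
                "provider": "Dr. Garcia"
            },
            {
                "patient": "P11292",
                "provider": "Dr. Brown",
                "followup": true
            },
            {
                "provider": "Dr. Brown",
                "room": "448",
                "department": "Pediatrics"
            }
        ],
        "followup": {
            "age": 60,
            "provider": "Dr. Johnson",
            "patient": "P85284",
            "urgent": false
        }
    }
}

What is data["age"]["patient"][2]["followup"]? True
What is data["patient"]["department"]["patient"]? "P98335"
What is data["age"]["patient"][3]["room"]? "448"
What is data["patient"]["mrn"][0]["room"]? "237"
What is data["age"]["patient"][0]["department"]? "Neurology"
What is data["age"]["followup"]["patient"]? "P85284"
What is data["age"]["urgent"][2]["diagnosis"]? "Hypertension"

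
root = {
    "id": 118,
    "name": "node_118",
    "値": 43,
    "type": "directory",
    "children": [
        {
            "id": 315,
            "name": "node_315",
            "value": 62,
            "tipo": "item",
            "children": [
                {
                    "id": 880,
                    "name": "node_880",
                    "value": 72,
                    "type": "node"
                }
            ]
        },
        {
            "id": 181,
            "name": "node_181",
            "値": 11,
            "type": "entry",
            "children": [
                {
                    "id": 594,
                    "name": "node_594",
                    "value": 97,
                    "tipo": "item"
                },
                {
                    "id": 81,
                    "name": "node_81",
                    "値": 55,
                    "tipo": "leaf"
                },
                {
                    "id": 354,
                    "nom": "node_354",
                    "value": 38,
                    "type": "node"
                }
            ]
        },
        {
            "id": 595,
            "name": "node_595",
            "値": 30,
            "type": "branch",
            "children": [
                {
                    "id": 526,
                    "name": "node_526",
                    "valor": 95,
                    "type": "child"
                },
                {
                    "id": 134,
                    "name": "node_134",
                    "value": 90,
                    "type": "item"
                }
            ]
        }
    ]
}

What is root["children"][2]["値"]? 30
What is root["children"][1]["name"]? "node_181"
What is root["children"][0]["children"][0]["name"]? "node_880"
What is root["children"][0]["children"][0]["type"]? "node"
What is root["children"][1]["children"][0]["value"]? 97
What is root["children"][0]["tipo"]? "item"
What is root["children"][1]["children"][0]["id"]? 594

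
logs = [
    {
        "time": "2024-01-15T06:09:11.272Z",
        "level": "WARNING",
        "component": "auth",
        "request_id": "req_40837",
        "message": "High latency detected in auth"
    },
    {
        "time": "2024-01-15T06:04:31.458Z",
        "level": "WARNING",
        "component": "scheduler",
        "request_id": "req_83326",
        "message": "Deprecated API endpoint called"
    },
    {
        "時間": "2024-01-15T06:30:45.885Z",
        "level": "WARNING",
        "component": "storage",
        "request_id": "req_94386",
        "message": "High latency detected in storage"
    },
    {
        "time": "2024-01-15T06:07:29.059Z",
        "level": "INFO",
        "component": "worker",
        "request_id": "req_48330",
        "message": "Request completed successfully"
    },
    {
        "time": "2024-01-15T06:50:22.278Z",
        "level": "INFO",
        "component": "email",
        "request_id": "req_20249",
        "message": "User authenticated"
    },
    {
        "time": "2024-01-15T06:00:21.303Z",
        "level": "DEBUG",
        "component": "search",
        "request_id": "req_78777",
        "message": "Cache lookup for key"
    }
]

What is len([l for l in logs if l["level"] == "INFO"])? 2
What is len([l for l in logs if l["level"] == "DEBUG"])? 1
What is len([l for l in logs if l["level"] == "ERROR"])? 0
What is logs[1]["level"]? "WARNING"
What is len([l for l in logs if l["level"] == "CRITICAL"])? 0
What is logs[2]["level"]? "WARNING"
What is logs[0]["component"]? "auth"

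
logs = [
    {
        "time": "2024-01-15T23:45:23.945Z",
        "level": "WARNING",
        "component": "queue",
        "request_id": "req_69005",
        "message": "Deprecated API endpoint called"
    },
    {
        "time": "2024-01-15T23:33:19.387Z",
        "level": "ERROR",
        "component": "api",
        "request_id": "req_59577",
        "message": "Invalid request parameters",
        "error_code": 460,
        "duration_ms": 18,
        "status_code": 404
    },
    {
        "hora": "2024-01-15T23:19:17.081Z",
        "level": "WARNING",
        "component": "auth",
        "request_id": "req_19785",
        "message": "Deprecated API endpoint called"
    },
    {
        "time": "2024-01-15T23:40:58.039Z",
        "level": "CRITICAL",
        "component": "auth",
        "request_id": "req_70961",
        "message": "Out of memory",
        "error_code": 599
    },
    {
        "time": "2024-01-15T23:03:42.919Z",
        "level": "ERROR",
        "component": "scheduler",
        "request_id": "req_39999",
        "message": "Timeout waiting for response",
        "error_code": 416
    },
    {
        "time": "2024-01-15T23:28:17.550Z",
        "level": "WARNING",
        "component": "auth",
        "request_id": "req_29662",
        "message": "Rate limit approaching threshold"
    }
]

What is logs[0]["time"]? "2024-01-15T23:45:23.945Z"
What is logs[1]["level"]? "ERROR"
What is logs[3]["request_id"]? "req_70961"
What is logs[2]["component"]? "auth"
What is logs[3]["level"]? "CRITICAL"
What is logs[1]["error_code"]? 460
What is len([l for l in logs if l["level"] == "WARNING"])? 3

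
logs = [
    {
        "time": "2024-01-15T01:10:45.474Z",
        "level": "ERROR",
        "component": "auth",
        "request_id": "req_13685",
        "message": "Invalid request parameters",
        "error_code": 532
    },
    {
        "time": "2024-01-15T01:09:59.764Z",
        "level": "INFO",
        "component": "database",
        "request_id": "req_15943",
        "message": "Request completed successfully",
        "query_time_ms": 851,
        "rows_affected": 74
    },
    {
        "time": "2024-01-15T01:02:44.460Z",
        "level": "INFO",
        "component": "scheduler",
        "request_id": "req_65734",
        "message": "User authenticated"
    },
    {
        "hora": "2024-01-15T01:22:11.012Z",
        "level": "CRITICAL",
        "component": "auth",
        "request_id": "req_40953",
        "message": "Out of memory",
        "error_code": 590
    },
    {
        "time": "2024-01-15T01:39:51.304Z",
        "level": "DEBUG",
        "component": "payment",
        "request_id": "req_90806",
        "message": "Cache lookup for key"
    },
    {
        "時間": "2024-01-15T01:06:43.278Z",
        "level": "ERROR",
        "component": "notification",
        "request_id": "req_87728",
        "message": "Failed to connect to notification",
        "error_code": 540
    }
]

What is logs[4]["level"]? "DEBUG"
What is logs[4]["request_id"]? "req_90806"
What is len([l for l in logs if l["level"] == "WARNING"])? 0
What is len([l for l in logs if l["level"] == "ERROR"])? 2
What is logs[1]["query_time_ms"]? 851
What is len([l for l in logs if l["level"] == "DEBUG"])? 1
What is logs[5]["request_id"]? "req_87728"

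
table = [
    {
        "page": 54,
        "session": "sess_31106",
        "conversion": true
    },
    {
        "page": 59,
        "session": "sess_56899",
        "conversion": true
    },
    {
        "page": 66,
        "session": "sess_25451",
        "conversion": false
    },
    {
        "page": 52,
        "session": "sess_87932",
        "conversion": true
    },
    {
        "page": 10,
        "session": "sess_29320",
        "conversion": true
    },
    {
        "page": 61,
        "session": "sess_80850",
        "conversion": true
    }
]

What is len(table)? 6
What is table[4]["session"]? "sess_29320"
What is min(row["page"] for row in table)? 10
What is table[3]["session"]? "sess_87932"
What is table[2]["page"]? 66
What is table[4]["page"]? 10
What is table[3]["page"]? 52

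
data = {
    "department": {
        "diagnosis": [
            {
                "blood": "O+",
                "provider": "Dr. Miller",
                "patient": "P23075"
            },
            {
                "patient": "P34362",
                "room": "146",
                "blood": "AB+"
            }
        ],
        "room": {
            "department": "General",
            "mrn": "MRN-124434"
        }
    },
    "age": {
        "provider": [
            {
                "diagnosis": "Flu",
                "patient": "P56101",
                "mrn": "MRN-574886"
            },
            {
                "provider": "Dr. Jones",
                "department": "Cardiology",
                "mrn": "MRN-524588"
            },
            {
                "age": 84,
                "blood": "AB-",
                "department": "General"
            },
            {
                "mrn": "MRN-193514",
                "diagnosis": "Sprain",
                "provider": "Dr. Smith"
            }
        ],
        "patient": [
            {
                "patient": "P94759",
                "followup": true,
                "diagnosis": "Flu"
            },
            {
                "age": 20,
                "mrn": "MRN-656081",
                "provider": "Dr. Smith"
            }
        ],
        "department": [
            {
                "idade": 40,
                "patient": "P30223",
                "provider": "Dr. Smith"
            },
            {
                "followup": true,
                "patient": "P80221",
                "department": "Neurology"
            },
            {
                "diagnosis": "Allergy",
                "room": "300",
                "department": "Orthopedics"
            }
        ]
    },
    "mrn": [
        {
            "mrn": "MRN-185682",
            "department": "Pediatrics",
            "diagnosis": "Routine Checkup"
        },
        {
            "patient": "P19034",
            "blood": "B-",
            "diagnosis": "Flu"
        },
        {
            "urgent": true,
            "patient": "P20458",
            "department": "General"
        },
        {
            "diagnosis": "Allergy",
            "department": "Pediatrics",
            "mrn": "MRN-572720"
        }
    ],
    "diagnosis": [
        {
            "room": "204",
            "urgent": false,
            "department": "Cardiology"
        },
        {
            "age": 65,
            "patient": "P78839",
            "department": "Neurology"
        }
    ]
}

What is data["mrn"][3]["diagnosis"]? "Allergy"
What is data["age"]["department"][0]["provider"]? "Dr. Smith"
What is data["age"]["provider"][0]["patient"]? "P56101"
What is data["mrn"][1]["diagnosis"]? "Flu"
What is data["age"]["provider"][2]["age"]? 84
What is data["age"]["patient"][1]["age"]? 20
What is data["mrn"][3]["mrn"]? "MRN-572720"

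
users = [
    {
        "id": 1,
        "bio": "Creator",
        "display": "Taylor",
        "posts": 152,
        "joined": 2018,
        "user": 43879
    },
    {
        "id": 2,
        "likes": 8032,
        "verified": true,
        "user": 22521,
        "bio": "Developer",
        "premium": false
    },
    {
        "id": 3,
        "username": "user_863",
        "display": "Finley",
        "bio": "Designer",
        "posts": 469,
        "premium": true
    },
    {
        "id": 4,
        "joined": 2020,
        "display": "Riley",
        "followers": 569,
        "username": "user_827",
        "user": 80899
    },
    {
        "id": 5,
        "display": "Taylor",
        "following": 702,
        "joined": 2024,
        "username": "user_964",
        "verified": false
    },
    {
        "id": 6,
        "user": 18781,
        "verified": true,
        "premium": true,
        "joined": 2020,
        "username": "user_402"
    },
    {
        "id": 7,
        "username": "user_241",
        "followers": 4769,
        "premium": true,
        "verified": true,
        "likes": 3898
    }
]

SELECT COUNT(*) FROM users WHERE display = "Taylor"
2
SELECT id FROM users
[1, 2, 3, 4, 5, 6, 7]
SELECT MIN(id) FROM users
1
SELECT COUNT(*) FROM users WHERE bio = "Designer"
1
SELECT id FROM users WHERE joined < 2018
[]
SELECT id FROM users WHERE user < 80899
[1, 2, 6]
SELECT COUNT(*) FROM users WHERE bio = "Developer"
1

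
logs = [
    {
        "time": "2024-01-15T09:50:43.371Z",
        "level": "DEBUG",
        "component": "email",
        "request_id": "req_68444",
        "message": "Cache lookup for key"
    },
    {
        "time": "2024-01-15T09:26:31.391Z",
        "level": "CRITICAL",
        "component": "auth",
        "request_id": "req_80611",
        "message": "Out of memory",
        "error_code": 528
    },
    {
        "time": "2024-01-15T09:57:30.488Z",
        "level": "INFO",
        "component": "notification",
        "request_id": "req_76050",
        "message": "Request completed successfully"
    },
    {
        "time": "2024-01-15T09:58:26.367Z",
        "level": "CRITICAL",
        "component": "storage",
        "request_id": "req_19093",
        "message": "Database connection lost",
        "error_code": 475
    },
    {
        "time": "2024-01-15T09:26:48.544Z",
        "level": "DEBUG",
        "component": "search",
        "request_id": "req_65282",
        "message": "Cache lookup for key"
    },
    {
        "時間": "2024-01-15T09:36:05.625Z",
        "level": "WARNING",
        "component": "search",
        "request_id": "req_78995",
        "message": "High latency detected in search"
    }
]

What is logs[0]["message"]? "Cache lookup for key"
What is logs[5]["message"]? "High latency detected in search"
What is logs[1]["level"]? "CRITICAL"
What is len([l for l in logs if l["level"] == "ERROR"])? 0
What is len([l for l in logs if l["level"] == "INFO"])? 1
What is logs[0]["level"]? "DEBUG"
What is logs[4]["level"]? "DEBUG"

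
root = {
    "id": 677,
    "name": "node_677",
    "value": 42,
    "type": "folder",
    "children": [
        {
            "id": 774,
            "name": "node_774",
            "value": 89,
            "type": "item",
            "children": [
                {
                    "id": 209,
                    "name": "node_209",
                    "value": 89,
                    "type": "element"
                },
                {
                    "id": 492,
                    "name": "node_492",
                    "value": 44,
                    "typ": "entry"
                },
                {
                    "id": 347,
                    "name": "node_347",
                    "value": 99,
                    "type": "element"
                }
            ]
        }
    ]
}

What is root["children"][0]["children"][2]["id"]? 347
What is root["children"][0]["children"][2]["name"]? "node_347"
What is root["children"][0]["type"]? "item"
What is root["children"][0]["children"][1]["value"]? 44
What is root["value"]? 42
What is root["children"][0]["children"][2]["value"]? 99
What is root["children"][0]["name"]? "node_774"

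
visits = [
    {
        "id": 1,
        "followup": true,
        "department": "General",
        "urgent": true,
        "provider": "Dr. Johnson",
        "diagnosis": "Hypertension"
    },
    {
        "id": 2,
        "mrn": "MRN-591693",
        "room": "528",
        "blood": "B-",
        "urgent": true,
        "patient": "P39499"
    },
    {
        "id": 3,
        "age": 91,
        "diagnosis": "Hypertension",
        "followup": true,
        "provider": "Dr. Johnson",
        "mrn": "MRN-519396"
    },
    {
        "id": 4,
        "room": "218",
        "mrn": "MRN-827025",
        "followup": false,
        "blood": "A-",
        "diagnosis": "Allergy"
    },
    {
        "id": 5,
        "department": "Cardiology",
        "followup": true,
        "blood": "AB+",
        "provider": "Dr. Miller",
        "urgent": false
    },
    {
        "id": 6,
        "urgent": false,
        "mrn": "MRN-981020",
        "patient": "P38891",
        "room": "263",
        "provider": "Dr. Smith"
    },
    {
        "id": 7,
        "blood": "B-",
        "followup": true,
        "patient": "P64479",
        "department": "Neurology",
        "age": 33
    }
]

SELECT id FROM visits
[1, 2, 3, 4, 5, 6, 7]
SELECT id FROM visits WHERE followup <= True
[1, 3, 4, 5, 7]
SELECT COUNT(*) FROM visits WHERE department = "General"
1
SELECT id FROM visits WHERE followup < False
[]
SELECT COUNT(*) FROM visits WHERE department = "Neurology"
1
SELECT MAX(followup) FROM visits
True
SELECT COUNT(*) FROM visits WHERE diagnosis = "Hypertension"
2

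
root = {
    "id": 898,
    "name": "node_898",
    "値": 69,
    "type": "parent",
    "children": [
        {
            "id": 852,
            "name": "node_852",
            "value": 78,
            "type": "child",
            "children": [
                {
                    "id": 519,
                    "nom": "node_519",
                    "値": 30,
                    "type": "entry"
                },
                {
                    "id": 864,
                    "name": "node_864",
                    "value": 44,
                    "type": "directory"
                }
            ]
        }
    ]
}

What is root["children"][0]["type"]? "child"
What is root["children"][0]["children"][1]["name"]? "node_864"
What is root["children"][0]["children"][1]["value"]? 44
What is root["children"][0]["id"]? 852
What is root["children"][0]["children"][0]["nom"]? "node_519"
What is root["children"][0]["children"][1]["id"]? 864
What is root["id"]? 898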